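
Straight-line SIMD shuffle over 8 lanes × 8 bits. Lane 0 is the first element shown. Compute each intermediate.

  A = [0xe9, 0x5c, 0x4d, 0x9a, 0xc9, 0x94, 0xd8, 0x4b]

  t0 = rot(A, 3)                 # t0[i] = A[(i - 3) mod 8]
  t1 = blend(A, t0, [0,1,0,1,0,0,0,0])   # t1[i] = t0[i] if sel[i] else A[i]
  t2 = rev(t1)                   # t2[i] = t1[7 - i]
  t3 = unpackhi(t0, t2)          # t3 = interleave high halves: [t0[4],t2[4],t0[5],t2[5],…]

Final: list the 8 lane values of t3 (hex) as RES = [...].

  t0: 94 d8 4b e9 5c 4d 9a c9
  t1: e9 d8 4d e9 c9 94 d8 4b
  t2: 4b d8 94 c9 e9 4d d8 e9
  t3: 5c e9 4d 4d 9a d8 c9 e9

RES = [ 0x5c  0xe9  0x4d  0x4d  0x9a  0xd8  0xc9  0xe9 ]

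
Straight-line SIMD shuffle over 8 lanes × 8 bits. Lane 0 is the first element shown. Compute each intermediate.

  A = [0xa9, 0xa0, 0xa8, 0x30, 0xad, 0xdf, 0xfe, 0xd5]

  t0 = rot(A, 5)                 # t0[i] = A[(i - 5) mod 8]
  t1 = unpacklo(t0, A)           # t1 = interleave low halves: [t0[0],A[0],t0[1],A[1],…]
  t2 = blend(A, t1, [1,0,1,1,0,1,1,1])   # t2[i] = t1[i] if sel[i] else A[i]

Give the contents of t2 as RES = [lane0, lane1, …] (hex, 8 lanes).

t0 = [0x30, 0xad, 0xdf, 0xfe, 0xd5, 0xa9, 0xa0, 0xa8]
t1 = [0x30, 0xa9, 0xad, 0xa0, 0xdf, 0xa8, 0xfe, 0x30]
t2 = [0x30, 0xa0, 0xad, 0xa0, 0xad, 0xa8, 0xfe, 0x30]

RES = [0x30, 0xa0, 0xad, 0xa0, 0xad, 0xa8, 0xfe, 0x30]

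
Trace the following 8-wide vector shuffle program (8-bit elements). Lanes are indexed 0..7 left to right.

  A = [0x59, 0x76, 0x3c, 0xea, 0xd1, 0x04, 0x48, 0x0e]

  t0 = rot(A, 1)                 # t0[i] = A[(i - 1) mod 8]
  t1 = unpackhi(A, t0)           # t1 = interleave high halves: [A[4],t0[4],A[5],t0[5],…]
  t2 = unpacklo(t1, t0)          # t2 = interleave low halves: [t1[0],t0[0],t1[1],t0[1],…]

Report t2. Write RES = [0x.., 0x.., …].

RES = [ 0xd1  0x0e  0xea  0x59  0x04  0x76  0xd1  0x3c ]

t0 = [0x0e, 0x59, 0x76, 0x3c, 0xea, 0xd1, 0x04, 0x48]
t1 = [0xd1, 0xea, 0x04, 0xd1, 0x48, 0x04, 0x0e, 0x48]
t2 = [0xd1, 0x0e, 0xea, 0x59, 0x04, 0x76, 0xd1, 0x3c]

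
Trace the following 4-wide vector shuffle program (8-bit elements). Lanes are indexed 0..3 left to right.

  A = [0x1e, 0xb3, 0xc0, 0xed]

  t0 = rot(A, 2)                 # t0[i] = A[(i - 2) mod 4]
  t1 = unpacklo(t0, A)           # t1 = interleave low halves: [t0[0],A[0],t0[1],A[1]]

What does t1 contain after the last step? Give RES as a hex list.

t0 = [0xc0, 0xed, 0x1e, 0xb3]
t1 = [0xc0, 0x1e, 0xed, 0xb3]

RES = [0xc0, 0x1e, 0xed, 0xb3]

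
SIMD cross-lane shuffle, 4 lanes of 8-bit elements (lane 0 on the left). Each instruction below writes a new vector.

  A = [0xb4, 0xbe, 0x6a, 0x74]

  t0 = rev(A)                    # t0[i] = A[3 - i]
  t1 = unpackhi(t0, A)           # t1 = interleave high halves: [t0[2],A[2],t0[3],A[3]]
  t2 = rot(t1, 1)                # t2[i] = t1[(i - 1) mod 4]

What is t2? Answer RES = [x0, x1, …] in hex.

RES = [ 0x74  0xbe  0x6a  0xb4 ]

t0 = [0x74, 0x6a, 0xbe, 0xb4]
t1 = [0xbe, 0x6a, 0xb4, 0x74]
t2 = [0x74, 0xbe, 0x6a, 0xb4]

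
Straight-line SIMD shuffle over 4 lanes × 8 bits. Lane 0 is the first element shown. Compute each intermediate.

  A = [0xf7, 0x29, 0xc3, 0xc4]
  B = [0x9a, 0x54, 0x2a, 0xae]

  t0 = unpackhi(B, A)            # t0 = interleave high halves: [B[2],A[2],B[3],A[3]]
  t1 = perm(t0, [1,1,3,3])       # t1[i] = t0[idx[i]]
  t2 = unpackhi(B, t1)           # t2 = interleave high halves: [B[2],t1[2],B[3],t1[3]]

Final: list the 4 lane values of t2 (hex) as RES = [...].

RES = [ 0x2a  0xc4  0xae  0xc4 ]

  t0: 2a c3 ae c4
  t1: c3 c3 c4 c4
  t2: 2a c4 ae c4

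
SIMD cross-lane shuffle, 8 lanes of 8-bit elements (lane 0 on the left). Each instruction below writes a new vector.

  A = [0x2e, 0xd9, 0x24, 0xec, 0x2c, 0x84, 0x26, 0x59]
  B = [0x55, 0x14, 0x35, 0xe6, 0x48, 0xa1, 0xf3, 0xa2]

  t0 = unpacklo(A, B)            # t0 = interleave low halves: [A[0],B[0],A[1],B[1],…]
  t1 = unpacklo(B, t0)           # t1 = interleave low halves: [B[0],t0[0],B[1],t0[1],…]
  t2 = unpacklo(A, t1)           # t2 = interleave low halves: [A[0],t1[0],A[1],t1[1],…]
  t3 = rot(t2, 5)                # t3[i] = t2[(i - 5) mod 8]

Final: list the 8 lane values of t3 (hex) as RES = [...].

→ t0 |2e|55|d9|14|24|35|ec|e6|
→ t1 |55|2e|14|55|35|d9|e6|14|
→ t2 |2e|55|d9|2e|24|14|ec|55|
→ t3 |2e|24|14|ec|55|2e|55|d9|

RES = [ 0x2e  0x24  0x14  0xec  0x55  0x2e  0x55  0xd9 ]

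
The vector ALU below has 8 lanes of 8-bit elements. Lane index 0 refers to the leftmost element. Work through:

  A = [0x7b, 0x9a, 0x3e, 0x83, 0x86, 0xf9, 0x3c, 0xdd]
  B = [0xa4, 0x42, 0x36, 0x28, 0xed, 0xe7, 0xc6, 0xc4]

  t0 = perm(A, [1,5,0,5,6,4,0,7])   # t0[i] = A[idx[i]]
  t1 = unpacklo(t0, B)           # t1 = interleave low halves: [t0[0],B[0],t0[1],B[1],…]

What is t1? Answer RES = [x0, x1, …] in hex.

RES = [0x9a, 0xa4, 0xf9, 0x42, 0x7b, 0x36, 0xf9, 0x28]

t0 = [0x9a, 0xf9, 0x7b, 0xf9, 0x3c, 0x86, 0x7b, 0xdd]
t1 = [0x9a, 0xa4, 0xf9, 0x42, 0x7b, 0x36, 0xf9, 0x28]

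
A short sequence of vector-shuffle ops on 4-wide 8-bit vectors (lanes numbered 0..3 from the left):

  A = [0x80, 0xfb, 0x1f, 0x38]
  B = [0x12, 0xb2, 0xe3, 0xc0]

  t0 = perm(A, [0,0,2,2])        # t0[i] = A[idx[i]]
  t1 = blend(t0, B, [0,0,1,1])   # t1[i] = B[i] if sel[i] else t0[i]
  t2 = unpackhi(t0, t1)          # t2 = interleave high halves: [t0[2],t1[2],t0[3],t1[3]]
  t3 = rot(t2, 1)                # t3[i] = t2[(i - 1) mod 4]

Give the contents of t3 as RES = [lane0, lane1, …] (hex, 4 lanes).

RES = [0xc0, 0x1f, 0xe3, 0x1f]

  t0: 80 80 1f 1f
  t1: 80 80 e3 c0
  t2: 1f e3 1f c0
  t3: c0 1f e3 1f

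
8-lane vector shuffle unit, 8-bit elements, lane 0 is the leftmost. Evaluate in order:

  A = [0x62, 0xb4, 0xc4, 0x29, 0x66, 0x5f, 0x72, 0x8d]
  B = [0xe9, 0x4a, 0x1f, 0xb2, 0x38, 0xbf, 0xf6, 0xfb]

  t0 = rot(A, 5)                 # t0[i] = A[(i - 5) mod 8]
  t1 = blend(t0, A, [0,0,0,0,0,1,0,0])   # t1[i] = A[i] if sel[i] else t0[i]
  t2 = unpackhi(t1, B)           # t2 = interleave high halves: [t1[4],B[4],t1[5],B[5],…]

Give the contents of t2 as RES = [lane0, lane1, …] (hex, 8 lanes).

t0 = [0x29, 0x66, 0x5f, 0x72, 0x8d, 0x62, 0xb4, 0xc4]
t1 = [0x29, 0x66, 0x5f, 0x72, 0x8d, 0x5f, 0xb4, 0xc4]
t2 = [0x8d, 0x38, 0x5f, 0xbf, 0xb4, 0xf6, 0xc4, 0xfb]

RES = [ 0x8d  0x38  0x5f  0xbf  0xb4  0xf6  0xc4  0xfb ]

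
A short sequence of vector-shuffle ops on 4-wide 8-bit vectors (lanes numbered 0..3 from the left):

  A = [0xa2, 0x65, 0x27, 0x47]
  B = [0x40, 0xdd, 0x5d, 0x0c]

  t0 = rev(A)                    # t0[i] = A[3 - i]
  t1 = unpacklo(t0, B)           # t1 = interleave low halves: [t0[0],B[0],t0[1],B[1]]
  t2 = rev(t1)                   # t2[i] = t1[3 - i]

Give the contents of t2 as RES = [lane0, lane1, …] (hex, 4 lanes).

→ t0 |47|27|65|a2|
→ t1 |47|40|27|dd|
→ t2 |dd|27|40|47|

RES = [ 0xdd  0x27  0x40  0x47 ]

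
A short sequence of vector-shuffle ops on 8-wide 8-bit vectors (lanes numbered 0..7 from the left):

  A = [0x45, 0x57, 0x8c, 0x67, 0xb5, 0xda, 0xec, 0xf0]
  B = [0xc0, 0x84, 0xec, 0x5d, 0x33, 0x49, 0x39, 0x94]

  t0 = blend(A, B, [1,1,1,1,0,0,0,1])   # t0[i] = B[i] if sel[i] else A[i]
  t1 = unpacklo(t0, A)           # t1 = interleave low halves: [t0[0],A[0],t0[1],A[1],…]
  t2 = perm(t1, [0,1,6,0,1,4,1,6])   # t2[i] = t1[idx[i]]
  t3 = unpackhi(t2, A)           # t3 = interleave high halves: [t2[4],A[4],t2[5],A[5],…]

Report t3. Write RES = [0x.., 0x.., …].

  t0: c0 84 ec 5d b5 da ec 94
  t1: c0 45 84 57 ec 8c 5d 67
  t2: c0 45 5d c0 45 ec 45 5d
  t3: 45 b5 ec da 45 ec 5d f0

RES = [ 0x45  0xb5  0xec  0xda  0x45  0xec  0x5d  0xf0 ]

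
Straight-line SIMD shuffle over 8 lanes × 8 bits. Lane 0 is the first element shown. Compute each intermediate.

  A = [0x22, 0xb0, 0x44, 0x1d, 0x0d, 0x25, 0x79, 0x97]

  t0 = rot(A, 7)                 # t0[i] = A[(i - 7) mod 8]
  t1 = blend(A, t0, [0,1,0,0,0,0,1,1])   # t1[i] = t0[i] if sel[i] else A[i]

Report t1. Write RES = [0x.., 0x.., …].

→ t0 |b0|44|1d|0d|25|79|97|22|
→ t1 |22|44|44|1d|0d|25|97|22|

RES = [0x22, 0x44, 0x44, 0x1d, 0x0d, 0x25, 0x97, 0x22]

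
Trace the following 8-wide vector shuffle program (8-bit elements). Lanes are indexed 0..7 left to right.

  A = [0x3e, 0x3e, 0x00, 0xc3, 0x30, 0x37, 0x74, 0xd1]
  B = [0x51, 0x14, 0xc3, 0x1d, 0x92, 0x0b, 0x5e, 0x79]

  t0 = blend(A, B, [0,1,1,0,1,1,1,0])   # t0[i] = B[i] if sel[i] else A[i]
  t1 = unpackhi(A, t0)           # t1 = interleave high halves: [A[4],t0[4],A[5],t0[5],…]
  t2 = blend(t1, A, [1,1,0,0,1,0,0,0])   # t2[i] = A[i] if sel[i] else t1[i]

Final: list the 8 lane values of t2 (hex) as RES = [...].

  t0: 3e 14 c3 c3 92 0b 5e d1
  t1: 30 92 37 0b 74 5e d1 d1
  t2: 3e 3e 37 0b 30 5e d1 d1

RES = [0x3e, 0x3e, 0x37, 0x0b, 0x30, 0x5e, 0xd1, 0xd1]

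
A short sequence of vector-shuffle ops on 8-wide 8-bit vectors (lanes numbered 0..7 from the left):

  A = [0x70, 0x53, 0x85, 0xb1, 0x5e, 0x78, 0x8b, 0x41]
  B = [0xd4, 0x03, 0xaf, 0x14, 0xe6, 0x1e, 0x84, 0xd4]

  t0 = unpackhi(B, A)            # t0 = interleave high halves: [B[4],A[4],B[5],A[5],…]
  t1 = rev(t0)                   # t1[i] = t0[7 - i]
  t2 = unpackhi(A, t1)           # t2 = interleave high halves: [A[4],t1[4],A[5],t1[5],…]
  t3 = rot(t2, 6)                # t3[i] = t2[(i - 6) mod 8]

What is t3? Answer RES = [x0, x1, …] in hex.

RES = [ 0x78  0x1e  0x8b  0x5e  0x41  0xe6  0x5e  0x78 ]

t0 = [0xe6, 0x5e, 0x1e, 0x78, 0x84, 0x8b, 0xd4, 0x41]
t1 = [0x41, 0xd4, 0x8b, 0x84, 0x78, 0x1e, 0x5e, 0xe6]
t2 = [0x5e, 0x78, 0x78, 0x1e, 0x8b, 0x5e, 0x41, 0xe6]
t3 = [0x78, 0x1e, 0x8b, 0x5e, 0x41, 0xe6, 0x5e, 0x78]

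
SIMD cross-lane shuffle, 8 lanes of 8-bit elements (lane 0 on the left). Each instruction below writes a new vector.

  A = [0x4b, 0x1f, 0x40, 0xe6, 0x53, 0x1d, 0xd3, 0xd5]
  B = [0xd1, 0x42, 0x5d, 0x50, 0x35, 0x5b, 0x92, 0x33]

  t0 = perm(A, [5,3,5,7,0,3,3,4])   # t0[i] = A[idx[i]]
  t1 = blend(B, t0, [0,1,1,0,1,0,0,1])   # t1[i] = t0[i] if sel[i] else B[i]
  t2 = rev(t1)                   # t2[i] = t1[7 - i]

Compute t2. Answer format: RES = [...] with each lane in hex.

  t0: 1d e6 1d d5 4b e6 e6 53
  t1: d1 e6 1d 50 4b 5b 92 53
  t2: 53 92 5b 4b 50 1d e6 d1

RES = [0x53, 0x92, 0x5b, 0x4b, 0x50, 0x1d, 0xe6, 0xd1]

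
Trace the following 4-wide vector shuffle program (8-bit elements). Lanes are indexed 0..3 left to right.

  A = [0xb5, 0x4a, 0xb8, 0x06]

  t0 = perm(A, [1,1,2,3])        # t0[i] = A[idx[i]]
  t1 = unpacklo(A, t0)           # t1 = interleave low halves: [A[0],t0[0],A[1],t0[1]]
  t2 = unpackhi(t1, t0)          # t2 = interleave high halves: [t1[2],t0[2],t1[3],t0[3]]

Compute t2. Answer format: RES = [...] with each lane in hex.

t0 = [0x4a, 0x4a, 0xb8, 0x06]
t1 = [0xb5, 0x4a, 0x4a, 0x4a]
t2 = [0x4a, 0xb8, 0x4a, 0x06]

RES = [ 0x4a  0xb8  0x4a  0x06 ]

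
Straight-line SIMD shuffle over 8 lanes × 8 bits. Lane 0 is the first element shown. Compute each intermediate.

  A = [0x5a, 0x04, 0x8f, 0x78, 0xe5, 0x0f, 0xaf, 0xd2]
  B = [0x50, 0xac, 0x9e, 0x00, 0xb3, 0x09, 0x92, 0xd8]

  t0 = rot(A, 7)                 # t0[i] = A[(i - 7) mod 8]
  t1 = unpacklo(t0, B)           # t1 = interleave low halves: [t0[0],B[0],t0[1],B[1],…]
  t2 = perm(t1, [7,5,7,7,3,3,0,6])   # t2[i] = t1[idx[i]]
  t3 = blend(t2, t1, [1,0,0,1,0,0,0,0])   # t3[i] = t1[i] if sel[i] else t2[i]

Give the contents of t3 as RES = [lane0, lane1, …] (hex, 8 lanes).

t0 = [0x04, 0x8f, 0x78, 0xe5, 0x0f, 0xaf, 0xd2, 0x5a]
t1 = [0x04, 0x50, 0x8f, 0xac, 0x78, 0x9e, 0xe5, 0x00]
t2 = [0x00, 0x9e, 0x00, 0x00, 0xac, 0xac, 0x04, 0xe5]
t3 = [0x04, 0x9e, 0x00, 0xac, 0xac, 0xac, 0x04, 0xe5]

RES = [ 0x04  0x9e  0x00  0xac  0xac  0xac  0x04  0xe5 ]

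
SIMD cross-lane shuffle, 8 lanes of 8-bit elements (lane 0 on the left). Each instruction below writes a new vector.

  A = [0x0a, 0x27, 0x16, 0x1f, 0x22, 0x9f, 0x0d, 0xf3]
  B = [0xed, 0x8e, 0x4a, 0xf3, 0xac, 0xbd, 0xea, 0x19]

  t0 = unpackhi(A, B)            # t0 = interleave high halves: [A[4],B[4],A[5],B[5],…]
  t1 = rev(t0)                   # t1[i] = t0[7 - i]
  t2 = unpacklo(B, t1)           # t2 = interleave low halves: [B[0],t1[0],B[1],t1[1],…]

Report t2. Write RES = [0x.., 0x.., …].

t0 = [0x22, 0xac, 0x9f, 0xbd, 0x0d, 0xea, 0xf3, 0x19]
t1 = [0x19, 0xf3, 0xea, 0x0d, 0xbd, 0x9f, 0xac, 0x22]
t2 = [0xed, 0x19, 0x8e, 0xf3, 0x4a, 0xea, 0xf3, 0x0d]

RES = [0xed, 0x19, 0x8e, 0xf3, 0x4a, 0xea, 0xf3, 0x0d]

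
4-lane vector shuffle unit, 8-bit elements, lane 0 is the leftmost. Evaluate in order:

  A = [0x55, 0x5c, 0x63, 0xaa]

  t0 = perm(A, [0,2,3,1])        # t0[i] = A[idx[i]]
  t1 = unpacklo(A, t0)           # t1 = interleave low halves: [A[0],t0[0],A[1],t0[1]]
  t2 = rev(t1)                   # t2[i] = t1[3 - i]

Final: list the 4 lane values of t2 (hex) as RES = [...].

RES = [0x63, 0x5c, 0x55, 0x55]

→ t0 |55|63|aa|5c|
→ t1 |55|55|5c|63|
→ t2 |63|5c|55|55|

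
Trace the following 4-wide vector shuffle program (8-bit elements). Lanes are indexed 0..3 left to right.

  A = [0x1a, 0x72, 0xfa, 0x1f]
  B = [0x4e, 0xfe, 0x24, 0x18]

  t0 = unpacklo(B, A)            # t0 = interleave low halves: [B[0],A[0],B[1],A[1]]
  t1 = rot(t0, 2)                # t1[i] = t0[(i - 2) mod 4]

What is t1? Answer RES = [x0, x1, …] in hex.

t0 = [0x4e, 0x1a, 0xfe, 0x72]
t1 = [0xfe, 0x72, 0x4e, 0x1a]

RES = [0xfe, 0x72, 0x4e, 0x1a]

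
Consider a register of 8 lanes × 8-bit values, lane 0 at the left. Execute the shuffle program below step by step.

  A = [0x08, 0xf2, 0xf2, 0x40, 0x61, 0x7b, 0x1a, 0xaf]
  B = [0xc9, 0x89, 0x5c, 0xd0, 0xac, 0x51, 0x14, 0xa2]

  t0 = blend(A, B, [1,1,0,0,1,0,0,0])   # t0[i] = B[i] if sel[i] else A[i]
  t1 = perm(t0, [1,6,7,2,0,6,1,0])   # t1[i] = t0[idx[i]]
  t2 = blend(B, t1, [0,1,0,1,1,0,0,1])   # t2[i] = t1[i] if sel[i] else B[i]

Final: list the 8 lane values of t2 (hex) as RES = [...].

RES = [ 0xc9  0x1a  0x5c  0xf2  0xc9  0x51  0x14  0xc9 ]

t0 = [0xc9, 0x89, 0xf2, 0x40, 0xac, 0x7b, 0x1a, 0xaf]
t1 = [0x89, 0x1a, 0xaf, 0xf2, 0xc9, 0x1a, 0x89, 0xc9]
t2 = [0xc9, 0x1a, 0x5c, 0xf2, 0xc9, 0x51, 0x14, 0xc9]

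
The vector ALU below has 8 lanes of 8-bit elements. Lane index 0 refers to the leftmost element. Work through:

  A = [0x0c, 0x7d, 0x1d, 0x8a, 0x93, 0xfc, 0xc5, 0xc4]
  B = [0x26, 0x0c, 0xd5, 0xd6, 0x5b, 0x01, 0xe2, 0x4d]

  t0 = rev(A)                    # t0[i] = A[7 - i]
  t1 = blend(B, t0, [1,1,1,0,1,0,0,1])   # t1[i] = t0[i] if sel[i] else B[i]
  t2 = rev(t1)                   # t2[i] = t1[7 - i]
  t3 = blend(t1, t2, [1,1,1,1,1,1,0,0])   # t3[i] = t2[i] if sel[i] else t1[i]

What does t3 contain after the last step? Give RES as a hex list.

RES = [ 0x0c  0xe2  0x01  0x8a  0xd6  0xfc  0xe2  0x0c ]

t0 = [0xc4, 0xc5, 0xfc, 0x93, 0x8a, 0x1d, 0x7d, 0x0c]
t1 = [0xc4, 0xc5, 0xfc, 0xd6, 0x8a, 0x01, 0xe2, 0x0c]
t2 = [0x0c, 0xe2, 0x01, 0x8a, 0xd6, 0xfc, 0xc5, 0xc4]
t3 = [0x0c, 0xe2, 0x01, 0x8a, 0xd6, 0xfc, 0xe2, 0x0c]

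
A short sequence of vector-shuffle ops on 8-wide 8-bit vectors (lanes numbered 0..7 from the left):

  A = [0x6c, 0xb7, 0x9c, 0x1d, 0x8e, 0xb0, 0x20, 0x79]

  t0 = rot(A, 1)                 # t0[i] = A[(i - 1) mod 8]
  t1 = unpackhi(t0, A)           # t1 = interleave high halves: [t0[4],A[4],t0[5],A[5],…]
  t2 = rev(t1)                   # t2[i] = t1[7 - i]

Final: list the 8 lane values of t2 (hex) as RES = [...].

  t0: 79 6c b7 9c 1d 8e b0 20
  t1: 1d 8e 8e b0 b0 20 20 79
  t2: 79 20 20 b0 b0 8e 8e 1d

RES = [0x79, 0x20, 0x20, 0xb0, 0xb0, 0x8e, 0x8e, 0x1d]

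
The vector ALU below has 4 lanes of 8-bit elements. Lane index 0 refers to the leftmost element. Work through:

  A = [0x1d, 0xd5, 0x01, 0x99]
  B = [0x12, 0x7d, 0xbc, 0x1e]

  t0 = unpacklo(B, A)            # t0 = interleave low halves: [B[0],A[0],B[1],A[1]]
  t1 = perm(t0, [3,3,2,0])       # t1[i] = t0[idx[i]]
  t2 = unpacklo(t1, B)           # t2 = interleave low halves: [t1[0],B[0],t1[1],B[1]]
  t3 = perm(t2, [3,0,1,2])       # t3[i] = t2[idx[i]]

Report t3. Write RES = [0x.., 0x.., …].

t0 = [0x12, 0x1d, 0x7d, 0xd5]
t1 = [0xd5, 0xd5, 0x7d, 0x12]
t2 = [0xd5, 0x12, 0xd5, 0x7d]
t3 = [0x7d, 0xd5, 0x12, 0xd5]

RES = [0x7d, 0xd5, 0x12, 0xd5]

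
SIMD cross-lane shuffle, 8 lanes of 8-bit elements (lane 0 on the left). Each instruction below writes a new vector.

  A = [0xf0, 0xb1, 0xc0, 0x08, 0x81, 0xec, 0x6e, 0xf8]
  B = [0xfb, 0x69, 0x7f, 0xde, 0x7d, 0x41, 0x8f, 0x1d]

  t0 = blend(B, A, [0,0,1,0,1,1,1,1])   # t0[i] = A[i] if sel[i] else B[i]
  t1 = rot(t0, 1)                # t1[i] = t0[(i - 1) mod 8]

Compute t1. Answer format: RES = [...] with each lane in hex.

RES = [ 0xf8  0xfb  0x69  0xc0  0xde  0x81  0xec  0x6e ]

→ t0 |fb|69|c0|de|81|ec|6e|f8|
→ t1 |f8|fb|69|c0|de|81|ec|6e|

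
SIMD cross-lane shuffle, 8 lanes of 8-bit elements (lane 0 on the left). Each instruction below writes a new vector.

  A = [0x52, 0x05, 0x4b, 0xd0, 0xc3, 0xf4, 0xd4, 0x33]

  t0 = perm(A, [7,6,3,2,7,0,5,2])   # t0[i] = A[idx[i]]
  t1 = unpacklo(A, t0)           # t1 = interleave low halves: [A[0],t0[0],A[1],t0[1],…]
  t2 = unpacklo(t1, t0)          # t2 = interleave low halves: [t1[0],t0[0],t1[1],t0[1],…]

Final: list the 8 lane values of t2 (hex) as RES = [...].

RES = [ 0x52  0x33  0x33  0xd4  0x05  0xd0  0xd4  0x4b ]

t0 = [0x33, 0xd4, 0xd0, 0x4b, 0x33, 0x52, 0xf4, 0x4b]
t1 = [0x52, 0x33, 0x05, 0xd4, 0x4b, 0xd0, 0xd0, 0x4b]
t2 = [0x52, 0x33, 0x33, 0xd4, 0x05, 0xd0, 0xd4, 0x4b]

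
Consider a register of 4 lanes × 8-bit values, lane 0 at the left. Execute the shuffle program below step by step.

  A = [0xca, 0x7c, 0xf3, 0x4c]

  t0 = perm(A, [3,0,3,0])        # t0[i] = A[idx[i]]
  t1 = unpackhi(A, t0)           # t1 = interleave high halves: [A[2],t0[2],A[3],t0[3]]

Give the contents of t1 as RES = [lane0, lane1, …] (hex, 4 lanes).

t0 = [0x4c, 0xca, 0x4c, 0xca]
t1 = [0xf3, 0x4c, 0x4c, 0xca]

RES = [0xf3, 0x4c, 0x4c, 0xca]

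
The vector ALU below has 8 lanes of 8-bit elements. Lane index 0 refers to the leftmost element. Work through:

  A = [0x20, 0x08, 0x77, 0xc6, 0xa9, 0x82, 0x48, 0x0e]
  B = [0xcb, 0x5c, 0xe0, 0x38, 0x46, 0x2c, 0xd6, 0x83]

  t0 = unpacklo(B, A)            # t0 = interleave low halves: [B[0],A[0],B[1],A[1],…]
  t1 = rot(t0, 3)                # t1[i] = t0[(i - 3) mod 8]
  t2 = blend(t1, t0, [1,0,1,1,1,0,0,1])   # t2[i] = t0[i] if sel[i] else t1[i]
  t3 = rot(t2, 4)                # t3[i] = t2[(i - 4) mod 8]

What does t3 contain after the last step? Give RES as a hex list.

→ t0 |cb|20|5c|08|e0|77|38|c6|
→ t1 |77|38|c6|cb|20|5c|08|e0|
→ t2 |cb|38|5c|08|e0|5c|08|c6|
→ t3 |e0|5c|08|c6|cb|38|5c|08|

RES = [0xe0, 0x5c, 0x08, 0xc6, 0xcb, 0x38, 0x5c, 0x08]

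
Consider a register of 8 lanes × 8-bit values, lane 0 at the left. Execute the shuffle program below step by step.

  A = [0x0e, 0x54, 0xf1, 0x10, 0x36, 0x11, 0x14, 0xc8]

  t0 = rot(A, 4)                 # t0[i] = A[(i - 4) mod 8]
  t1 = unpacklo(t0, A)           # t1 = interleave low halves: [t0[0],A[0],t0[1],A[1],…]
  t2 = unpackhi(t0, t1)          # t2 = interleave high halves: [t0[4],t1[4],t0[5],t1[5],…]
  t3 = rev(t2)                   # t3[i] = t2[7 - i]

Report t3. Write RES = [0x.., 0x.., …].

RES = [0x10, 0x10, 0xc8, 0xf1, 0xf1, 0x54, 0x14, 0x0e]

  t0: 36 11 14 c8 0e 54 f1 10
  t1: 36 0e 11 54 14 f1 c8 10
  t2: 0e 14 54 f1 f1 c8 10 10
  t3: 10 10 c8 f1 f1 54 14 0e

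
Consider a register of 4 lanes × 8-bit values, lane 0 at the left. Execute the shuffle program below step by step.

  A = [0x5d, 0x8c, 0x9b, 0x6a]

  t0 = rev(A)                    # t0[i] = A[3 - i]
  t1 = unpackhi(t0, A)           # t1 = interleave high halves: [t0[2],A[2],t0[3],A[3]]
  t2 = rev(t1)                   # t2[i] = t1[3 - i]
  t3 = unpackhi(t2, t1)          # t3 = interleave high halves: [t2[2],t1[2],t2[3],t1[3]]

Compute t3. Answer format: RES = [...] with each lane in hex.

t0 = [0x6a, 0x9b, 0x8c, 0x5d]
t1 = [0x8c, 0x9b, 0x5d, 0x6a]
t2 = [0x6a, 0x5d, 0x9b, 0x8c]
t3 = [0x9b, 0x5d, 0x8c, 0x6a]

RES = [ 0x9b  0x5d  0x8c  0x6a ]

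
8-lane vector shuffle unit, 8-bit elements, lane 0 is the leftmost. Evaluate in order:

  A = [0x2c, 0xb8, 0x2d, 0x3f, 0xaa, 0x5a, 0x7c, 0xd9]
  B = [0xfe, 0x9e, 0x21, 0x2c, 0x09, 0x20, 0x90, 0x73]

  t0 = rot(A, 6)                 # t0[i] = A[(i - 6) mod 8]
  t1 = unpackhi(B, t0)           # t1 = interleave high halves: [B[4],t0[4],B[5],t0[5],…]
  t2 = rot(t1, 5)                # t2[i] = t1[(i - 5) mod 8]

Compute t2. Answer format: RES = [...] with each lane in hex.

RES = [0xd9, 0x90, 0x2c, 0x73, 0xb8, 0x09, 0x7c, 0x20]

  t0: 2d 3f aa 5a 7c d9 2c b8
  t1: 09 7c 20 d9 90 2c 73 b8
  t2: d9 90 2c 73 b8 09 7c 20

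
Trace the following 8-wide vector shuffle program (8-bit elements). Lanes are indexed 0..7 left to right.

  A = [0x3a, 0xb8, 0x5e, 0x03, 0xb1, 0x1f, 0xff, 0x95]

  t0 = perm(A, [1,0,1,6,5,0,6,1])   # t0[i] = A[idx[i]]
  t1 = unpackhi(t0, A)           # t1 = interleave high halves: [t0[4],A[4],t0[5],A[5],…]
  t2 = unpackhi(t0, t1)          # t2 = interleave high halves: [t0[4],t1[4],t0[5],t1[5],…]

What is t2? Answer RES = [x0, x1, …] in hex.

t0 = [0xb8, 0x3a, 0xb8, 0xff, 0x1f, 0x3a, 0xff, 0xb8]
t1 = [0x1f, 0xb1, 0x3a, 0x1f, 0xff, 0xff, 0xb8, 0x95]
t2 = [0x1f, 0xff, 0x3a, 0xff, 0xff, 0xb8, 0xb8, 0x95]

RES = [ 0x1f  0xff  0x3a  0xff  0xff  0xb8  0xb8  0x95 ]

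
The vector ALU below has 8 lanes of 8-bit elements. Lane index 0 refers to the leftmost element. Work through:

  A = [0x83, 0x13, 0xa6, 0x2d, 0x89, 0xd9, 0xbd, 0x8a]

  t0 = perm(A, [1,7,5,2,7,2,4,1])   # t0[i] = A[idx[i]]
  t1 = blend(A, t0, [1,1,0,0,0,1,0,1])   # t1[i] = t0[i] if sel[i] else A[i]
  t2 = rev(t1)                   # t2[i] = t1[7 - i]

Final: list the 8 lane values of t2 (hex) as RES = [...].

RES = [ 0x13  0xbd  0xa6  0x89  0x2d  0xa6  0x8a  0x13 ]

→ t0 |13|8a|d9|a6|8a|a6|89|13|
→ t1 |13|8a|a6|2d|89|a6|bd|13|
→ t2 |13|bd|a6|89|2d|a6|8a|13|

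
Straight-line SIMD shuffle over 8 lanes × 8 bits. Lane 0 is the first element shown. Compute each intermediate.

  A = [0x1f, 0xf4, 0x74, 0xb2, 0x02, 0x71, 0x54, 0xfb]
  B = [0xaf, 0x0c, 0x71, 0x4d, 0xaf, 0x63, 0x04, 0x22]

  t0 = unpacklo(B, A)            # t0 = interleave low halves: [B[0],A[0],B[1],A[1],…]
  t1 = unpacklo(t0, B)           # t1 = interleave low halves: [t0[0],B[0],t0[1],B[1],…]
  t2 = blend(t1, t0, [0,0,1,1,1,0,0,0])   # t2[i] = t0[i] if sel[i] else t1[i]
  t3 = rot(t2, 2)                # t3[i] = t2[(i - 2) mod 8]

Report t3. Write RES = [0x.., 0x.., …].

t0 = [0xaf, 0x1f, 0x0c, 0xf4, 0x71, 0x74, 0x4d, 0xb2]
t1 = [0xaf, 0xaf, 0x1f, 0x0c, 0x0c, 0x71, 0xf4, 0x4d]
t2 = [0xaf, 0xaf, 0x0c, 0xf4, 0x71, 0x71, 0xf4, 0x4d]
t3 = [0xf4, 0x4d, 0xaf, 0xaf, 0x0c, 0xf4, 0x71, 0x71]

RES = [0xf4, 0x4d, 0xaf, 0xaf, 0x0c, 0xf4, 0x71, 0x71]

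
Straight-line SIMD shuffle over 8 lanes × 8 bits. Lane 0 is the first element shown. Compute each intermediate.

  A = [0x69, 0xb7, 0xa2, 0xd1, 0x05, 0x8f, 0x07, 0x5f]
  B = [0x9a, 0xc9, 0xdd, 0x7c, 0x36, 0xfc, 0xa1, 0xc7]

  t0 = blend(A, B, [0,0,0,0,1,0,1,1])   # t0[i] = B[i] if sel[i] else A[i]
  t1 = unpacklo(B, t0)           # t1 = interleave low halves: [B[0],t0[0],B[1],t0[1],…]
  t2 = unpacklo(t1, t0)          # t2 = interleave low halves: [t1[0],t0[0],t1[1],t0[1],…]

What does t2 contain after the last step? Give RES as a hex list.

RES = [ 0x9a  0x69  0x69  0xb7  0xc9  0xa2  0xb7  0xd1 ]

→ t0 |69|b7|a2|d1|36|8f|a1|c7|
→ t1 |9a|69|c9|b7|dd|a2|7c|d1|
→ t2 |9a|69|69|b7|c9|a2|b7|d1|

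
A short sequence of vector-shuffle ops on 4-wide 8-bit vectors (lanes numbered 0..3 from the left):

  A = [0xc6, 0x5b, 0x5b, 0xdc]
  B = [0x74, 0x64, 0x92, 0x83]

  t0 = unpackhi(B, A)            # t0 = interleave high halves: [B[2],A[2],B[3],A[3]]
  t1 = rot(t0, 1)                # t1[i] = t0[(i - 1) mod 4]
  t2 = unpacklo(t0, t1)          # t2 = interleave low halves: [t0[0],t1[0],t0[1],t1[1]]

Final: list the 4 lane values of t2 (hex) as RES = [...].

  t0: 92 5b 83 dc
  t1: dc 92 5b 83
  t2: 92 dc 5b 92

RES = [ 0x92  0xdc  0x5b  0x92 ]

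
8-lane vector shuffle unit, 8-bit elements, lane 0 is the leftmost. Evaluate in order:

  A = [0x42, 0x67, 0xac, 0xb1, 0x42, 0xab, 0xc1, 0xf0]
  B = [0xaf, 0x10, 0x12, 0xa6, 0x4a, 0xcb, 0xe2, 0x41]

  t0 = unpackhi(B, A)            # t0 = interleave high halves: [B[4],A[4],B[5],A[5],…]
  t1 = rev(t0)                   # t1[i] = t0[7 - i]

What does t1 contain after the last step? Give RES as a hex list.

RES = [ 0xf0  0x41  0xc1  0xe2  0xab  0xcb  0x42  0x4a ]

t0 = [0x4a, 0x42, 0xcb, 0xab, 0xe2, 0xc1, 0x41, 0xf0]
t1 = [0xf0, 0x41, 0xc1, 0xe2, 0xab, 0xcb, 0x42, 0x4a]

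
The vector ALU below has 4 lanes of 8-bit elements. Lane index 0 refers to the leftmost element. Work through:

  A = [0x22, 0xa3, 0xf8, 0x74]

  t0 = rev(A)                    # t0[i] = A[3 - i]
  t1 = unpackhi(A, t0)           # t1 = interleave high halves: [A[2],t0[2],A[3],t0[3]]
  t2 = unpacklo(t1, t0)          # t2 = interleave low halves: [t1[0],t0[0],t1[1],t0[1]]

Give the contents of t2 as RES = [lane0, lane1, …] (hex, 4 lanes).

t0 = [0x74, 0xf8, 0xa3, 0x22]
t1 = [0xf8, 0xa3, 0x74, 0x22]
t2 = [0xf8, 0x74, 0xa3, 0xf8]

RES = [ 0xf8  0x74  0xa3  0xf8 ]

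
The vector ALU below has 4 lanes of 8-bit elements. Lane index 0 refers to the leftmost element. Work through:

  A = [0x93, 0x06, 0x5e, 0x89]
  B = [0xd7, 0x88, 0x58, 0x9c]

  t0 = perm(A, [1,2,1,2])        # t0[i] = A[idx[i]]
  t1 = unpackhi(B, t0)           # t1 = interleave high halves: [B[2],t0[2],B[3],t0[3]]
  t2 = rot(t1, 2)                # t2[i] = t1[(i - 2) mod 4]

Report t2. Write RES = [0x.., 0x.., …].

t0 = [0x06, 0x5e, 0x06, 0x5e]
t1 = [0x58, 0x06, 0x9c, 0x5e]
t2 = [0x9c, 0x5e, 0x58, 0x06]

RES = [ 0x9c  0x5e  0x58  0x06 ]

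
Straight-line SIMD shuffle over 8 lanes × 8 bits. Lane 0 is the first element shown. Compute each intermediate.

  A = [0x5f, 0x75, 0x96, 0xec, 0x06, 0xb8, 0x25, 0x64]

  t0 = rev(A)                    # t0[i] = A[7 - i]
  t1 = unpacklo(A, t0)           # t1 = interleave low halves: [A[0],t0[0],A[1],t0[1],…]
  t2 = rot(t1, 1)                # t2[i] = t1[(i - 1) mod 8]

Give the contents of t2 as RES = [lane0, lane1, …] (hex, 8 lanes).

RES = [ 0x06  0x5f  0x64  0x75  0x25  0x96  0xb8  0xec ]

t0 = [0x64, 0x25, 0xb8, 0x06, 0xec, 0x96, 0x75, 0x5f]
t1 = [0x5f, 0x64, 0x75, 0x25, 0x96, 0xb8, 0xec, 0x06]
t2 = [0x06, 0x5f, 0x64, 0x75, 0x25, 0x96, 0xb8, 0xec]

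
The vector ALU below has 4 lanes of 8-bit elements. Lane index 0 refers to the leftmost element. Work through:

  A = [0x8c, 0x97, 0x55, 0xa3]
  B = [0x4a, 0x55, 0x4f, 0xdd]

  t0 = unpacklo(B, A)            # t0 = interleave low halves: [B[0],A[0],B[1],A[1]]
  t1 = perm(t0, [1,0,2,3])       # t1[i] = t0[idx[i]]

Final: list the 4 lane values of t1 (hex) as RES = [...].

RES = [ 0x8c  0x4a  0x55  0x97 ]

→ t0 |4a|8c|55|97|
→ t1 |8c|4a|55|97|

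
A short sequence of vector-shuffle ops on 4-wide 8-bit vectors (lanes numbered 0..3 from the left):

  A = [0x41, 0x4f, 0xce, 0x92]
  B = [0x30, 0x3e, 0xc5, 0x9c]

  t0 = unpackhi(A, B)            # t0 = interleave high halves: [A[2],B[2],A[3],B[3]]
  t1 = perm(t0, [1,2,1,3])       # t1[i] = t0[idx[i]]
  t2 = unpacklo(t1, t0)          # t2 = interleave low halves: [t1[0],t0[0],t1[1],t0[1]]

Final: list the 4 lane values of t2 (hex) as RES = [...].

t0 = [0xce, 0xc5, 0x92, 0x9c]
t1 = [0xc5, 0x92, 0xc5, 0x9c]
t2 = [0xc5, 0xce, 0x92, 0xc5]

RES = [0xc5, 0xce, 0x92, 0xc5]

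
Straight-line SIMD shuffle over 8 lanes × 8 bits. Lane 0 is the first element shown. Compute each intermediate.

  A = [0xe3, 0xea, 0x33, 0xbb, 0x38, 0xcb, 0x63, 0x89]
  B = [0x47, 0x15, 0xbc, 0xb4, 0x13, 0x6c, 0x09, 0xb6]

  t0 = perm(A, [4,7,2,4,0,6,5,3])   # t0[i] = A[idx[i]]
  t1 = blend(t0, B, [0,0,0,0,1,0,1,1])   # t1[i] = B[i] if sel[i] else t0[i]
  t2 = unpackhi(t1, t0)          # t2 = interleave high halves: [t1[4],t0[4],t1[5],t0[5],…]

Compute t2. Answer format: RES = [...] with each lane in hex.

RES = [ 0x13  0xe3  0x63  0x63  0x09  0xcb  0xb6  0xbb ]

  t0: 38 89 33 38 e3 63 cb bb
  t1: 38 89 33 38 13 63 09 b6
  t2: 13 e3 63 63 09 cb b6 bb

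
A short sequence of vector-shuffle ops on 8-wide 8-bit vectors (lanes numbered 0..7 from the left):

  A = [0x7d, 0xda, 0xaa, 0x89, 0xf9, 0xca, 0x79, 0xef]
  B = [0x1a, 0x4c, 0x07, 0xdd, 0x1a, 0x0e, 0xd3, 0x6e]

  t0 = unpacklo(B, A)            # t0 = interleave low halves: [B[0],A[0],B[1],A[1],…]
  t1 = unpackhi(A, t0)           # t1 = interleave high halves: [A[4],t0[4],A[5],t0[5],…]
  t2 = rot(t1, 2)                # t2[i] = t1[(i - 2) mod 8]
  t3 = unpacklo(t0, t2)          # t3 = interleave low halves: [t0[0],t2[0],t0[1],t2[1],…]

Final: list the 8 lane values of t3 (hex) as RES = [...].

t0 = [0x1a, 0x7d, 0x4c, 0xda, 0x07, 0xaa, 0xdd, 0x89]
t1 = [0xf9, 0x07, 0xca, 0xaa, 0x79, 0xdd, 0xef, 0x89]
t2 = [0xef, 0x89, 0xf9, 0x07, 0xca, 0xaa, 0x79, 0xdd]
t3 = [0x1a, 0xef, 0x7d, 0x89, 0x4c, 0xf9, 0xda, 0x07]

RES = [0x1a, 0xef, 0x7d, 0x89, 0x4c, 0xf9, 0xda, 0x07]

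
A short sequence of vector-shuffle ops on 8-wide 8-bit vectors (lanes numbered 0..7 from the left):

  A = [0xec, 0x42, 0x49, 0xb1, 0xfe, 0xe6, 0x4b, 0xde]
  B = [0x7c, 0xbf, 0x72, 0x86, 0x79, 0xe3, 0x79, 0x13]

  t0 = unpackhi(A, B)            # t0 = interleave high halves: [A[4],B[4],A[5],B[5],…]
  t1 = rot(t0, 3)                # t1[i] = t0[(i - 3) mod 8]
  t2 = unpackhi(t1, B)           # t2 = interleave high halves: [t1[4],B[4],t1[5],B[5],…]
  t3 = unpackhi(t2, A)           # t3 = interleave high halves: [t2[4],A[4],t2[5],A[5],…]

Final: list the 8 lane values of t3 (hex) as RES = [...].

→ t0 |fe|79|e6|e3|4b|79|de|13|
→ t1 |79|de|13|fe|79|e6|e3|4b|
→ t2 |79|79|e6|e3|e3|79|4b|13|
→ t3 |e3|fe|79|e6|4b|4b|13|de|

RES = [0xe3, 0xfe, 0x79, 0xe6, 0x4b, 0x4b, 0x13, 0xde]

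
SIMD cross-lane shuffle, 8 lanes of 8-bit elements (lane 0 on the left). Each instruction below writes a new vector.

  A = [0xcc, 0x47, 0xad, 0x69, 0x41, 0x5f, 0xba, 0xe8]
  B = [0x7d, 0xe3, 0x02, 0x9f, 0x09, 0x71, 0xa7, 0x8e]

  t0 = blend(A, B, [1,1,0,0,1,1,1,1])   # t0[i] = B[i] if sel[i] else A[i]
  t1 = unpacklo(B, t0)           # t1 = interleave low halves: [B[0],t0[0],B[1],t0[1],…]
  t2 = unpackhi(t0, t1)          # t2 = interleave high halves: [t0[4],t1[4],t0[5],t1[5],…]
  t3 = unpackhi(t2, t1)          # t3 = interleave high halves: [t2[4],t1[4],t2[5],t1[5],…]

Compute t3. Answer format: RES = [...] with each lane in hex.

RES = [0xa7, 0x02, 0x9f, 0xad, 0x8e, 0x9f, 0x69, 0x69]

t0 = [0x7d, 0xe3, 0xad, 0x69, 0x09, 0x71, 0xa7, 0x8e]
t1 = [0x7d, 0x7d, 0xe3, 0xe3, 0x02, 0xad, 0x9f, 0x69]
t2 = [0x09, 0x02, 0x71, 0xad, 0xa7, 0x9f, 0x8e, 0x69]
t3 = [0xa7, 0x02, 0x9f, 0xad, 0x8e, 0x9f, 0x69, 0x69]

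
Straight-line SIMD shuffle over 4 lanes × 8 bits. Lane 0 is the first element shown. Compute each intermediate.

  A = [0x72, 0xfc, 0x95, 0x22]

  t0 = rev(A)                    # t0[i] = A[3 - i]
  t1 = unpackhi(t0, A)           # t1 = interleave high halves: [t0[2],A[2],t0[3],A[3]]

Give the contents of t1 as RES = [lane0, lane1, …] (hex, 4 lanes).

RES = [0xfc, 0x95, 0x72, 0x22]

  t0: 22 95 fc 72
  t1: fc 95 72 22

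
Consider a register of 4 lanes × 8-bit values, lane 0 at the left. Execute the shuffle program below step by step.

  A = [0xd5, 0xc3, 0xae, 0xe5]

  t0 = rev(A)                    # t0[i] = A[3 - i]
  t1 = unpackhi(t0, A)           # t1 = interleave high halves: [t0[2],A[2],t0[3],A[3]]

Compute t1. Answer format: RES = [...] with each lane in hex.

→ t0 |e5|ae|c3|d5|
→ t1 |c3|ae|d5|e5|

RES = [ 0xc3  0xae  0xd5  0xe5 ]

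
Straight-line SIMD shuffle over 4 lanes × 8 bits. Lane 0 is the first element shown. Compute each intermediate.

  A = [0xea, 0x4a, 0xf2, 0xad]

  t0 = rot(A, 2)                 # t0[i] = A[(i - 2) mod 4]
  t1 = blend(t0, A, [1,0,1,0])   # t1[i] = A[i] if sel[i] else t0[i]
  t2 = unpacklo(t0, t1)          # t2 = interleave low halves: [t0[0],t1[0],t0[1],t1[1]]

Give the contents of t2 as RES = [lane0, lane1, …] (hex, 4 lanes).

→ t0 |f2|ad|ea|4a|
→ t1 |ea|ad|f2|4a|
→ t2 |f2|ea|ad|ad|

RES = [ 0xf2  0xea  0xad  0xad ]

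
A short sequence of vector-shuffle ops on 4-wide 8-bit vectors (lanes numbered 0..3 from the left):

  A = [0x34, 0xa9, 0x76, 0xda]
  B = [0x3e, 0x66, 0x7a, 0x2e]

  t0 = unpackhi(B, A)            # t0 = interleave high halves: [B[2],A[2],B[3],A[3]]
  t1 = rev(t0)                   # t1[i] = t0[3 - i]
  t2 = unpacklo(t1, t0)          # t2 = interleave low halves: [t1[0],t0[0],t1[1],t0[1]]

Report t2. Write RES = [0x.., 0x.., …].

RES = [ 0xda  0x7a  0x2e  0x76 ]

→ t0 |7a|76|2e|da|
→ t1 |da|2e|76|7a|
→ t2 |da|7a|2e|76|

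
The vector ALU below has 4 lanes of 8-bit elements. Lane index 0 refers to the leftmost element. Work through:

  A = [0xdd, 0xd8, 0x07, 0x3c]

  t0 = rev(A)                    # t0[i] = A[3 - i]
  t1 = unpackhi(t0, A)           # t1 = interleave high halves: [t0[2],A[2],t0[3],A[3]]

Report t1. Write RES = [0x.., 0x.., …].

RES = [0xd8, 0x07, 0xdd, 0x3c]

→ t0 |3c|07|d8|dd|
→ t1 |d8|07|dd|3c|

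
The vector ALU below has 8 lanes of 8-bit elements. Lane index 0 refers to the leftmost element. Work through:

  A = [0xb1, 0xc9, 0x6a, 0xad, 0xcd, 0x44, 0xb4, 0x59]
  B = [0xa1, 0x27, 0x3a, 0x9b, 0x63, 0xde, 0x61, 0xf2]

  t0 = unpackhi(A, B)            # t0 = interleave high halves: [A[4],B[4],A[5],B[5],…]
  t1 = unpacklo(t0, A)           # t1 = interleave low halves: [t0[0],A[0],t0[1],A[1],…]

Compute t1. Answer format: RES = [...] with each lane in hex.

RES = [0xcd, 0xb1, 0x63, 0xc9, 0x44, 0x6a, 0xde, 0xad]

t0 = [0xcd, 0x63, 0x44, 0xde, 0xb4, 0x61, 0x59, 0xf2]
t1 = [0xcd, 0xb1, 0x63, 0xc9, 0x44, 0x6a, 0xde, 0xad]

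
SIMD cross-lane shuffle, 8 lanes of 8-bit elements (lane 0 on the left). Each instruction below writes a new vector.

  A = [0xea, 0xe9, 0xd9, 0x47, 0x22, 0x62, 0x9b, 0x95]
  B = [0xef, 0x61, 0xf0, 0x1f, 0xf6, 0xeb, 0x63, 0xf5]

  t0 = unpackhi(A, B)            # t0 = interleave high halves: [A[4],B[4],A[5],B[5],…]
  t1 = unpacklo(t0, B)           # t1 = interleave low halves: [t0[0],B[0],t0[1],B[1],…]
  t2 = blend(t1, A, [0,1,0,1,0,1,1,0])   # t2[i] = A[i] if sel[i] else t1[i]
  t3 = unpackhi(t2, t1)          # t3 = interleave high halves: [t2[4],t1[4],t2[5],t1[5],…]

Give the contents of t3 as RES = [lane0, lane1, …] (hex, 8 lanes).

  t0: 22 f6 62 eb 9b 63 95 f5
  t1: 22 ef f6 61 62 f0 eb 1f
  t2: 22 e9 f6 47 62 62 9b 1f
  t3: 62 62 62 f0 9b eb 1f 1f

RES = [0x62, 0x62, 0x62, 0xf0, 0x9b, 0xeb, 0x1f, 0x1f]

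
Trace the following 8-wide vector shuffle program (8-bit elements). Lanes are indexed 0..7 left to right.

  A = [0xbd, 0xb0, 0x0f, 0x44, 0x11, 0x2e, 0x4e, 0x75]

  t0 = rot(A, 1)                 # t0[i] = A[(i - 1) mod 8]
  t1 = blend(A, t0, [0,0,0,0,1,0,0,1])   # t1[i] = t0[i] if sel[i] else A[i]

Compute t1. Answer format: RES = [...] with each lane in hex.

RES = [0xbd, 0xb0, 0x0f, 0x44, 0x44, 0x2e, 0x4e, 0x4e]

  t0: 75 bd b0 0f 44 11 2e 4e
  t1: bd b0 0f 44 44 2e 4e 4e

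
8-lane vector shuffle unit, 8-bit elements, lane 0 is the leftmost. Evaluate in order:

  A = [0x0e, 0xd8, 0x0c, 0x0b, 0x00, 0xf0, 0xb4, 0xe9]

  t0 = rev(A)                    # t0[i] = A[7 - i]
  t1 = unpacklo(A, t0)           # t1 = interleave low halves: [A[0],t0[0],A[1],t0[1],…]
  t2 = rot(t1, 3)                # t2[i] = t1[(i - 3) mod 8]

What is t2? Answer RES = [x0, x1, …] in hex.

→ t0 |e9|b4|f0|00|0b|0c|d8|0e|
→ t1 |0e|e9|d8|b4|0c|f0|0b|00|
→ t2 |f0|0b|00|0e|e9|d8|b4|0c|

RES = [0xf0, 0x0b, 0x00, 0x0e, 0xe9, 0xd8, 0xb4, 0x0c]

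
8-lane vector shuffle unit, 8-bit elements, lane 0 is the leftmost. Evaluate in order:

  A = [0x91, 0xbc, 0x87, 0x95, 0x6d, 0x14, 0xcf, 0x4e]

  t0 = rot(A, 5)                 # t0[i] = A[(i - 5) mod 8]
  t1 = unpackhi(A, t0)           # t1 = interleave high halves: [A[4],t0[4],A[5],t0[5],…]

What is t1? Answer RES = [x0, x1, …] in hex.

  t0: 95 6d 14 cf 4e 91 bc 87
  t1: 6d 4e 14 91 cf bc 4e 87

RES = [ 0x6d  0x4e  0x14  0x91  0xcf  0xbc  0x4e  0x87 ]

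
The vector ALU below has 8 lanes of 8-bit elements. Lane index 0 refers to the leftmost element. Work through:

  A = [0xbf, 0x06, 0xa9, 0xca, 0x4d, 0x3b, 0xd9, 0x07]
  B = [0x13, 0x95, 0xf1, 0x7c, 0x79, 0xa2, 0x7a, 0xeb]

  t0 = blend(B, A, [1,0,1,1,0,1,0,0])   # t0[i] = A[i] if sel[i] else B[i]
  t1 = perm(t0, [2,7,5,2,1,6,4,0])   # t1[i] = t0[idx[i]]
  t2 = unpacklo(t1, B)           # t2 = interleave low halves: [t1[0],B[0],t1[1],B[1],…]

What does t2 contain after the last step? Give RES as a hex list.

RES = [ 0xa9  0x13  0xeb  0x95  0x3b  0xf1  0xa9  0x7c ]

  t0: bf 95 a9 ca 79 3b 7a eb
  t1: a9 eb 3b a9 95 7a 79 bf
  t2: a9 13 eb 95 3b f1 a9 7c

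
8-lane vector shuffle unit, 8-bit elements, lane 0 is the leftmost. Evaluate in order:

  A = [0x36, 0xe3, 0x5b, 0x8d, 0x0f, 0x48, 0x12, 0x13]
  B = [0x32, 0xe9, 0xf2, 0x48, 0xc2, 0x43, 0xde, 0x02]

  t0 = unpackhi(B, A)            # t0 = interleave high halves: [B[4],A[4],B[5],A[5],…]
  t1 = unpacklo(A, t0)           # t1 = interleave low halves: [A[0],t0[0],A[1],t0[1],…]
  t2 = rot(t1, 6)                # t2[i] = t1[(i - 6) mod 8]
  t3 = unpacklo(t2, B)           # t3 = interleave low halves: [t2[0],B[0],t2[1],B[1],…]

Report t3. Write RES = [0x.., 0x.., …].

  t0: c2 0f 43 48 de 12 02 13
  t1: 36 c2 e3 0f 5b 43 8d 48
  t2: e3 0f 5b 43 8d 48 36 c2
  t3: e3 32 0f e9 5b f2 43 48

RES = [0xe3, 0x32, 0x0f, 0xe9, 0x5b, 0xf2, 0x43, 0x48]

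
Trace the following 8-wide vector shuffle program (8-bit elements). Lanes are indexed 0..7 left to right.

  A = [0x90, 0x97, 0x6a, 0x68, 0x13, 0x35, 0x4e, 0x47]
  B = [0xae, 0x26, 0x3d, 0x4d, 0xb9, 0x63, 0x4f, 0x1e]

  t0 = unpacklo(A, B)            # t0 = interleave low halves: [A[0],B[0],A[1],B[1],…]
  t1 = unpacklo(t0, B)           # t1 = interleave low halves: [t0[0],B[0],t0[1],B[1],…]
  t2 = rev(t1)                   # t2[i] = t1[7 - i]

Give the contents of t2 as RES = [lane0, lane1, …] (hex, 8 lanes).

RES = [0x4d, 0x26, 0x3d, 0x97, 0x26, 0xae, 0xae, 0x90]

t0 = [0x90, 0xae, 0x97, 0x26, 0x6a, 0x3d, 0x68, 0x4d]
t1 = [0x90, 0xae, 0xae, 0x26, 0x97, 0x3d, 0x26, 0x4d]
t2 = [0x4d, 0x26, 0x3d, 0x97, 0x26, 0xae, 0xae, 0x90]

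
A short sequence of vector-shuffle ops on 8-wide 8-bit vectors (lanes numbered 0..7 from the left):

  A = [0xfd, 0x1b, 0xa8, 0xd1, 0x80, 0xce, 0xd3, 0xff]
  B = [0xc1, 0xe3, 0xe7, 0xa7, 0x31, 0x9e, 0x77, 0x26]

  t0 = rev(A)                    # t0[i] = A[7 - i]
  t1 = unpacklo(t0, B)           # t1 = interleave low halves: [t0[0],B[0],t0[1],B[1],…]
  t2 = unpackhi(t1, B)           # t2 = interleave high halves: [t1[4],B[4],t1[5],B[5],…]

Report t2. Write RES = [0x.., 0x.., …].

→ t0 |ff|d3|ce|80|d1|a8|1b|fd|
→ t1 |ff|c1|d3|e3|ce|e7|80|a7|
→ t2 |ce|31|e7|9e|80|77|a7|26|

RES = [0xce, 0x31, 0xe7, 0x9e, 0x80, 0x77, 0xa7, 0x26]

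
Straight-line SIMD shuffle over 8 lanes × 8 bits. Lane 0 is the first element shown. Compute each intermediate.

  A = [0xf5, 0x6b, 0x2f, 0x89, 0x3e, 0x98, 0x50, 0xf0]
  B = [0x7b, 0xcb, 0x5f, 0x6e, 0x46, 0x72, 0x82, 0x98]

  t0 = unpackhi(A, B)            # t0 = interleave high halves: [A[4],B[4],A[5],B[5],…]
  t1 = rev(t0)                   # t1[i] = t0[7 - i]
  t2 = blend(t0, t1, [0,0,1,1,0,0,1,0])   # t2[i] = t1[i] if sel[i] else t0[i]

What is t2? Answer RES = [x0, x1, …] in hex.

RES = [0x3e, 0x46, 0x82, 0x50, 0x50, 0x82, 0x46, 0x98]

t0 = [0x3e, 0x46, 0x98, 0x72, 0x50, 0x82, 0xf0, 0x98]
t1 = [0x98, 0xf0, 0x82, 0x50, 0x72, 0x98, 0x46, 0x3e]
t2 = [0x3e, 0x46, 0x82, 0x50, 0x50, 0x82, 0x46, 0x98]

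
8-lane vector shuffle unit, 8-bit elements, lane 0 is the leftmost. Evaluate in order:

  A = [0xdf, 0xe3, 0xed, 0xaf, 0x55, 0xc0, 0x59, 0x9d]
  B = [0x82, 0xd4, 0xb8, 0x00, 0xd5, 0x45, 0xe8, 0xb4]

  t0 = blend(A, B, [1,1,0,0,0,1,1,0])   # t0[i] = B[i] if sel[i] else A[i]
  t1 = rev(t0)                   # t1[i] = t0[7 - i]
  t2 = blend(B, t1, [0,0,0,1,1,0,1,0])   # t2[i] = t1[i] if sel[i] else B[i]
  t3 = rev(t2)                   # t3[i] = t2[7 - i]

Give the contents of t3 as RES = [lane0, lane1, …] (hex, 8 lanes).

RES = [0xb4, 0xd4, 0x45, 0xaf, 0x55, 0xb8, 0xd4, 0x82]

t0 = [0x82, 0xd4, 0xed, 0xaf, 0x55, 0x45, 0xe8, 0x9d]
t1 = [0x9d, 0xe8, 0x45, 0x55, 0xaf, 0xed, 0xd4, 0x82]
t2 = [0x82, 0xd4, 0xb8, 0x55, 0xaf, 0x45, 0xd4, 0xb4]
t3 = [0xb4, 0xd4, 0x45, 0xaf, 0x55, 0xb8, 0xd4, 0x82]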